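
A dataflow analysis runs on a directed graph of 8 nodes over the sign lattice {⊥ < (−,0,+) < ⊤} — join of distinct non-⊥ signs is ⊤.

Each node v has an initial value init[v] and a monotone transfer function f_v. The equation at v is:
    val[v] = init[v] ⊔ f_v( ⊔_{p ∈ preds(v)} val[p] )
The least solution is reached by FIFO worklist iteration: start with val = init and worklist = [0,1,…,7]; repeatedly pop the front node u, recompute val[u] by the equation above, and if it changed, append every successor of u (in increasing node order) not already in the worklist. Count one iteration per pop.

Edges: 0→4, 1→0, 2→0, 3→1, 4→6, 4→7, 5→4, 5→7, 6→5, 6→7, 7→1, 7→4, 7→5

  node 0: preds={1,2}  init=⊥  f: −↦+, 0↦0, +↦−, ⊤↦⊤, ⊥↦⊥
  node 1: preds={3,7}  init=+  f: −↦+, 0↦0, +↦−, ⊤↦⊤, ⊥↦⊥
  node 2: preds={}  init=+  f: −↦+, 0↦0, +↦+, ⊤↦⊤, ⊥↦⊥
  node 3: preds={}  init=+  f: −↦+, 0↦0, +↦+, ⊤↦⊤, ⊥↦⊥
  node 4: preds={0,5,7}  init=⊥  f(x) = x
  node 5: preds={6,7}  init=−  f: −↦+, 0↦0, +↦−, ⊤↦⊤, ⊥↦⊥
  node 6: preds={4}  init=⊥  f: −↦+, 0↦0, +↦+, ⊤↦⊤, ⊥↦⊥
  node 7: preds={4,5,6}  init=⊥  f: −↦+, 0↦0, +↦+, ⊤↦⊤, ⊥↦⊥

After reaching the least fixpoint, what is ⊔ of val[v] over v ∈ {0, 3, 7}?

⊤

Iteration log — 16 steps:
  step 1. node 0  ⊔preds=+  new=−  old=⊥  +wl: 
  step 2. node 1  ⊔preds=+  new=⊤  old=+  +wl: 0
  step 3. node 2  ⊔preds=⊥  new=+  stable
  step 4. node 3  ⊔preds=⊥  new=+  stable
  step 5. node 4  ⊔preds=−  new=−  old=⊥  +wl: 
  step 6. node 5  ⊔preds=⊥  new=−  stable
  step 7. node 6  ⊔preds=−  new=+  old=⊥  +wl: 5
  step 8. node 7  ⊔preds=⊤  new=⊤  old=⊥  +wl: 1,4
  step 9. node 0  ⊔preds=⊤  new=⊤  old=−  +wl: 
  step 10. node 5  ⊔preds=⊤  new=⊤  old=−  +wl: 7
  step 11. node 1  ⊔preds=⊤  new=⊤  stable
  step 12. node 4  ⊔preds=⊤  new=⊤  old=−  +wl: 6
  step 13. node 7  ⊔preds=⊤  new=⊤  stable
  step 14. node 6  ⊔preds=⊤  new=⊤  old=+  +wl: 5,7
  step 15. node 5  ⊔preds=⊤  new=⊤  stable
  step 16. node 7  ⊔preds=⊤  new=⊤  stable

Least fixpoint reached:
  node 0: ⊤
  node 1: ⊤
  node 2: +
  node 3: +
  node 4: ⊤
  node 5: ⊤
  node 6: ⊤
  node 7: ⊤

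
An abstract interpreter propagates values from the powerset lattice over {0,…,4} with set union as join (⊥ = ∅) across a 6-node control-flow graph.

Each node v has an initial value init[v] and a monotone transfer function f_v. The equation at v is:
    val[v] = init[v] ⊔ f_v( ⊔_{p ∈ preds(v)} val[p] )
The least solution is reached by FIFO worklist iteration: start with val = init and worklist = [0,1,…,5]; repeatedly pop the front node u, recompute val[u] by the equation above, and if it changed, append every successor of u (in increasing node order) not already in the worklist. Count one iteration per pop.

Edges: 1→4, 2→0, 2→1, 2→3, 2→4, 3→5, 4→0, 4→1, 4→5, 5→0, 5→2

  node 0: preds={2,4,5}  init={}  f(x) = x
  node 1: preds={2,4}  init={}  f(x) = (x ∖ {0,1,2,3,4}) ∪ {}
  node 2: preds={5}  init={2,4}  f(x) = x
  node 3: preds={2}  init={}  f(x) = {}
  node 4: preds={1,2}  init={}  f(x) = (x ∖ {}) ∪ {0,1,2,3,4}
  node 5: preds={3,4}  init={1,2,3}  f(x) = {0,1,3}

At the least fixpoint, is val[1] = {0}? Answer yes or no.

Iteration log — 13 steps:
  step 1. node 0  ⊔preds={1,2,3,4}  new={1,2,3,4}  old={}  +wl: 
  step 2. node 1  ⊔preds={2,4}  new={}  stable
  step 3. node 2  ⊔preds={1,2,3}  new={1,2,3,4}  old={2,4}  +wl: 0,1
  step 4. node 3  ⊔preds={1,2,3,4}  new={}  stable
  step 5. node 4  ⊔preds={1,2,3,4}  new={0,1,2,3,4}  old={}  +wl: 
  step 6. node 5  ⊔preds={0,1,2,3,4}  new={0,1,2,3}  old={1,2,3}  +wl: 2
  step 7. node 0  ⊔preds={0,1,2,3,4}  new={0,1,2,3,4}  old={1,2,3,4}  +wl: 
  step 8. node 1  ⊔preds={0,1,2,3,4}  new={}  stable
  step 9. node 2  ⊔preds={0,1,2,3}  new={0,1,2,3,4}  old={1,2,3,4}  +wl: 0,1,3,4
  step 10. node 0  ⊔preds={0,1,2,3,4}  new={0,1,2,3,4}  stable
  step 11. node 1  ⊔preds={0,1,2,3,4}  new={}  stable
  step 12. node 3  ⊔preds={0,1,2,3,4}  new={}  stable
  step 13. node 4  ⊔preds={0,1,2,3,4}  new={0,1,2,3,4}  stable

Least fixpoint reached:
  node 0: {0,1,2,3,4}
  node 1: {}
  node 2: {0,1,2,3,4}
  node 3: {}
  node 4: {0,1,2,3,4}
  node 5: {0,1,2,3}

no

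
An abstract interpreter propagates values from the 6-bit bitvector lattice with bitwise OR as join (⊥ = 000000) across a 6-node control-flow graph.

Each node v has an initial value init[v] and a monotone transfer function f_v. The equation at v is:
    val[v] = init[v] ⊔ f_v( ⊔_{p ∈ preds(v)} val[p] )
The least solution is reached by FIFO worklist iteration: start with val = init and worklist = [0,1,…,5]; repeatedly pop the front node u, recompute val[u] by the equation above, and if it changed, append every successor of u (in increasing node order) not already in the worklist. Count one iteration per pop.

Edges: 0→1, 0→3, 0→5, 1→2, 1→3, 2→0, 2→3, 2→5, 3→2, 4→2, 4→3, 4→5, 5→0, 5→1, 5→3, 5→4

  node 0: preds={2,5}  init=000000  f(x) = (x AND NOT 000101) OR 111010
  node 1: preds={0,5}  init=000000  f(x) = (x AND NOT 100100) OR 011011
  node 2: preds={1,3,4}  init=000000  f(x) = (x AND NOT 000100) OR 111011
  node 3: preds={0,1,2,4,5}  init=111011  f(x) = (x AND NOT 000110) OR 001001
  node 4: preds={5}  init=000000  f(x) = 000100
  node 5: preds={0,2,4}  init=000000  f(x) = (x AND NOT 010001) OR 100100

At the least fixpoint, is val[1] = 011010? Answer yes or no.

Iteration log — 11 steps:
  step 1. node 0  ⊔preds=000000  new=111010  old=000000  +wl: 
  step 2. node 1  ⊔preds=111010  new=011011  old=000000  +wl: 
  step 3. node 2  ⊔preds=111011  new=111011  old=000000  +wl: 0
  step 4. node 3  ⊔preds=111011  new=111011  stable
  step 5. node 4  ⊔preds=000000  new=000100  old=000000  +wl: 2,3
  step 6. node 5  ⊔preds=111111  new=101110  old=000000  +wl: 1,4
  step 7. node 0  ⊔preds=111111  new=111010  stable
  step 8. node 2  ⊔preds=111111  new=111011  stable
  step 9. node 3  ⊔preds=111111  new=111011  stable
  step 10. node 1  ⊔preds=111110  new=011011  stable
  step 11. node 4  ⊔preds=101110  new=000100  stable

Least fixpoint reached:
  node 0: 111010
  node 1: 011011
  node 2: 111011
  node 3: 111011
  node 4: 000100
  node 5: 101110

no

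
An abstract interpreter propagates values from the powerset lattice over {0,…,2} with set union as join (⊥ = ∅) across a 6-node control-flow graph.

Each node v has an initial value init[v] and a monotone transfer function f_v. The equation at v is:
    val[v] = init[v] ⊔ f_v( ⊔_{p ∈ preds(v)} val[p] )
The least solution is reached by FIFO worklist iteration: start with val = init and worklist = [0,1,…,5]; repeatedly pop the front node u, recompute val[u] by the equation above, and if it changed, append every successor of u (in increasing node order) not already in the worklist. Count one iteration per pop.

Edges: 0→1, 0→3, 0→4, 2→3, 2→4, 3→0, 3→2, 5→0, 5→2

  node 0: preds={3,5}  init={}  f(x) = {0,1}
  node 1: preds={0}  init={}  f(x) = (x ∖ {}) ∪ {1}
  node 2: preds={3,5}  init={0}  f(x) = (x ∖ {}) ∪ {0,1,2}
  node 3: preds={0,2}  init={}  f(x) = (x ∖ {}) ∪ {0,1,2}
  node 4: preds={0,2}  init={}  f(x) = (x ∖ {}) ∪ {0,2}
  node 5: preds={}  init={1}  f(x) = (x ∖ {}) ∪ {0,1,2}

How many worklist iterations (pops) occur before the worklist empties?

8

Worklist (8 pops):
  #1 pop 0: in={1} → {0,1} (was {}); enqueue []
  #2 pop 1: in={0,1} → {0,1} (was {}); enqueue []
  #3 pop 2: in={1} → {0,1,2} (was {0}); enqueue []
  #4 pop 3: in={0,1,2} → {0,1,2} (was {}); enqueue [0,2]
  #5 pop 4: in={0,1,2} → {0,1,2} (was {}); enqueue []
  #6 pop 5: in={} → {0,1,2} (was {1}); enqueue []
  #7 pop 0: in={0,1,2} → {0,1} (no change)
  #8 pop 2: in={0,1,2} → {0,1,2} (no change)

Fixpoint:
  val[0] = {0,1}
  val[1] = {0,1}
  val[2] = {0,1,2}
  val[3] = {0,1,2}
  val[4] = {0,1,2}
  val[5] = {0,1,2}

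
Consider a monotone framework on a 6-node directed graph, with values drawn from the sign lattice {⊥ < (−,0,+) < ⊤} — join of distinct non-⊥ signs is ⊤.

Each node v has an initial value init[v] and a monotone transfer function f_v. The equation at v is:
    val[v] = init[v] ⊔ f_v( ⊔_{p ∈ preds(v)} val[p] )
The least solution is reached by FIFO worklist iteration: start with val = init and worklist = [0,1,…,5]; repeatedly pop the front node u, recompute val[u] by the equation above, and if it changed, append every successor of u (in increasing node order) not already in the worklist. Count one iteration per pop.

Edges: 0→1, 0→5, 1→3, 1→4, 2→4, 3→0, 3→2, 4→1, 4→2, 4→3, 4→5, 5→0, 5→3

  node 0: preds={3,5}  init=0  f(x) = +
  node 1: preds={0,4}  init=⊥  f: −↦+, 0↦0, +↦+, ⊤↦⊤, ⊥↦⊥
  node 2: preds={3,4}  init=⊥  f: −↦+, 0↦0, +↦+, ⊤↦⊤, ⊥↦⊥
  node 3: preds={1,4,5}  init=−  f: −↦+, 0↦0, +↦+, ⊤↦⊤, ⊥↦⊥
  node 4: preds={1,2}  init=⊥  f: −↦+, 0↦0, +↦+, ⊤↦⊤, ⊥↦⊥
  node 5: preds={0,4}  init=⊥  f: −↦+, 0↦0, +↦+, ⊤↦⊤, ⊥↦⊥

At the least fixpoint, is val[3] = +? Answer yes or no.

Worklist (11 pops):
  #1 pop 0: in=− → ⊤ (was 0); enqueue []
  #2 pop 1: in=⊤ → ⊤ (was ⊥); enqueue []
  #3 pop 2: in=− → + (was ⊥); enqueue []
  #4 pop 3: in=⊤ → ⊤ (was −); enqueue [0,2]
  #5 pop 4: in=⊤ → ⊤ (was ⊥); enqueue [1,3]
  #6 pop 5: in=⊤ → ⊤ (was ⊥); enqueue []
  #7 pop 0: in=⊤ → ⊤ (no change)
  #8 pop 2: in=⊤ → ⊤ (was +); enqueue [4]
  #9 pop 1: in=⊤ → ⊤ (no change)
  #10 pop 3: in=⊤ → ⊤ (no change)
  #11 pop 4: in=⊤ → ⊤ (no change)

Fixpoint:
  val[0] = ⊤
  val[1] = ⊤
  val[2] = ⊤
  val[3] = ⊤
  val[4] = ⊤
  val[5] = ⊤

no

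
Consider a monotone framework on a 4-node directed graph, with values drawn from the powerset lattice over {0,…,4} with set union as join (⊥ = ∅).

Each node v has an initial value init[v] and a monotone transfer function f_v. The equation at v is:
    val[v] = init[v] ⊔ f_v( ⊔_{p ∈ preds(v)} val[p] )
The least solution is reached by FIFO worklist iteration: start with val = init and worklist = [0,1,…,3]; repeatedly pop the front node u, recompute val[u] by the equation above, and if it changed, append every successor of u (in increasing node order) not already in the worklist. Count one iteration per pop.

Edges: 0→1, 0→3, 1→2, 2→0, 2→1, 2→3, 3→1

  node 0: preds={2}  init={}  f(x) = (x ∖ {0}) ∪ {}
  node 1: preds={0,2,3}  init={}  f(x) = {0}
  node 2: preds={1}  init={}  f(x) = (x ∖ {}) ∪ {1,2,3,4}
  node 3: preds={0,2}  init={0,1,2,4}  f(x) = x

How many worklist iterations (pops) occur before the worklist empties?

7

Worklist (7 pops):
  #1 pop 0: in={} → {} (no change)
  #2 pop 1: in={0,1,2,4} → {0} (was {}); enqueue []
  #3 pop 2: in={0} → {0,1,2,3,4} (was {}); enqueue [0,1]
  #4 pop 3: in={0,1,2,3,4} → {0,1,2,3,4} (was {0,1,2,4}); enqueue []
  #5 pop 0: in={0,1,2,3,4} → {1,2,3,4} (was {}); enqueue [3]
  #6 pop 1: in={0,1,2,3,4} → {0} (no change)
  #7 pop 3: in={0,1,2,3,4} → {0,1,2,3,4} (no change)

Fixpoint:
  val[0] = {1,2,3,4}
  val[1] = {0}
  val[2] = {0,1,2,3,4}
  val[3] = {0,1,2,3,4}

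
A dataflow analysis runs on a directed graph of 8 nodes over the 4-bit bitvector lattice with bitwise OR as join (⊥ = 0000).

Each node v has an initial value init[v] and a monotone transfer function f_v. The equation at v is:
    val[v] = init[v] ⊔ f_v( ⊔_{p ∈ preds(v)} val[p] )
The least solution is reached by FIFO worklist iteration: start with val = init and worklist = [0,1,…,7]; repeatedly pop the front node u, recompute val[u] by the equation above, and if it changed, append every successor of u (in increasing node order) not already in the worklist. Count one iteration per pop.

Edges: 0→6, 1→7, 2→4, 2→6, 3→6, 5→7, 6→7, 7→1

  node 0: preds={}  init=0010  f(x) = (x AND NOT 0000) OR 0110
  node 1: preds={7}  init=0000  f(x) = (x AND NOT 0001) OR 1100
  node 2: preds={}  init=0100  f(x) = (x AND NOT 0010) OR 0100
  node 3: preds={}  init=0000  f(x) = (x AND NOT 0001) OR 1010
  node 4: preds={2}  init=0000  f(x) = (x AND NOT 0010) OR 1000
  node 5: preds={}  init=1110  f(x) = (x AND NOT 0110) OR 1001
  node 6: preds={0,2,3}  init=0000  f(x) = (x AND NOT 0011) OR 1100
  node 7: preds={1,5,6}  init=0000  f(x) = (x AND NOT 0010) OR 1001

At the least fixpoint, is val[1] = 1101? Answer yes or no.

no

Worklist (9 pops):
  #1 pop 0: in=0000 → 0110 (was 0010); enqueue []
  #2 pop 1: in=0000 → 1100 (was 0000); enqueue []
  #3 pop 2: in=0000 → 0100 (no change)
  #4 pop 3: in=0000 → 1010 (was 0000); enqueue []
  #5 pop 4: in=0100 → 1100 (was 0000); enqueue []
  #6 pop 5: in=0000 → 1111 (was 1110); enqueue []
  #7 pop 6: in=1110 → 1100 (was 0000); enqueue []
  #8 pop 7: in=1111 → 1101 (was 0000); enqueue [1]
  #9 pop 1: in=1101 → 1100 (no change)

Fixpoint:
  val[0] = 0110
  val[1] = 1100
  val[2] = 0100
  val[3] = 1010
  val[4] = 1100
  val[5] = 1111
  val[6] = 1100
  val[7] = 1101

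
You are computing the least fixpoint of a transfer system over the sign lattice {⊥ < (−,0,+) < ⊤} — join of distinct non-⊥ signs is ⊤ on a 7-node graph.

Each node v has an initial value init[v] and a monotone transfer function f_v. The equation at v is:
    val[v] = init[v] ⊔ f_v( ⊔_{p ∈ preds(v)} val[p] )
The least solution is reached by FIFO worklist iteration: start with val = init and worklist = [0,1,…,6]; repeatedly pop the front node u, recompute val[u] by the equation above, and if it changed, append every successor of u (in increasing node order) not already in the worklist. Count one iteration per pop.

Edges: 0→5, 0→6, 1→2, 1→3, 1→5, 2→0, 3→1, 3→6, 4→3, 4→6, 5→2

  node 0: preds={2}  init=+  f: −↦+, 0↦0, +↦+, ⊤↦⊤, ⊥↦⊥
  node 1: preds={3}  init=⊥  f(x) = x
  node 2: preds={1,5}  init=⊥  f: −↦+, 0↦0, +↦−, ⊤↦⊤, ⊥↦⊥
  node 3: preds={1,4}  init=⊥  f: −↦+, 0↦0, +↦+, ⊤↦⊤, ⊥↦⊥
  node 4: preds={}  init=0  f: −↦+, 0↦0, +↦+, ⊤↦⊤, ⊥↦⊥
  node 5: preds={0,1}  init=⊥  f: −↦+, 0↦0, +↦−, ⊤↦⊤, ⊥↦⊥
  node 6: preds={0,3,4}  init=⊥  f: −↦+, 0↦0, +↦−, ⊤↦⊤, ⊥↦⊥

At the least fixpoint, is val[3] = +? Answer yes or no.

Trace (15 dequeues):
  [1] u=0 | in ⊥ | out + | ==
  [2] u=1 | in ⊥ | out ⊥ | ==
  [3] u=2 | in ⊥ | out ⊥ | ==
  [4] u=3 | in 0 | out 0 | prev ⊥ | push {1}
  [5] u=4 | in ⊥ | out 0 | ==
  [6] u=5 | in + | out − | prev ⊥ | push {2}
  [7] u=6 | in ⊤ | out ⊤ | prev ⊥ | push {}
  [8] u=1 | in 0 | out 0 | prev ⊥ | push {3,5}
  [9] u=2 | in ⊤ | out ⊤ | prev ⊥ | push {0}
  [10] u=3 | in 0 | out 0 | ==
  [11] u=5 | in ⊤ | out ⊤ | prev − | push {2}
  [12] u=0 | in ⊤ | out ⊤ | prev + | push {5,6}
  [13] u=2 | in ⊤ | out ⊤ | ==
  [14] u=5 | in ⊤ | out ⊤ | ==
  [15] u=6 | in ⊤ | out ⊤ | ==

Converged values:
  [0] ⊤
  [1] 0
  [2] ⊤
  [3] 0
  [4] 0
  [5] ⊤
  [6] ⊤

no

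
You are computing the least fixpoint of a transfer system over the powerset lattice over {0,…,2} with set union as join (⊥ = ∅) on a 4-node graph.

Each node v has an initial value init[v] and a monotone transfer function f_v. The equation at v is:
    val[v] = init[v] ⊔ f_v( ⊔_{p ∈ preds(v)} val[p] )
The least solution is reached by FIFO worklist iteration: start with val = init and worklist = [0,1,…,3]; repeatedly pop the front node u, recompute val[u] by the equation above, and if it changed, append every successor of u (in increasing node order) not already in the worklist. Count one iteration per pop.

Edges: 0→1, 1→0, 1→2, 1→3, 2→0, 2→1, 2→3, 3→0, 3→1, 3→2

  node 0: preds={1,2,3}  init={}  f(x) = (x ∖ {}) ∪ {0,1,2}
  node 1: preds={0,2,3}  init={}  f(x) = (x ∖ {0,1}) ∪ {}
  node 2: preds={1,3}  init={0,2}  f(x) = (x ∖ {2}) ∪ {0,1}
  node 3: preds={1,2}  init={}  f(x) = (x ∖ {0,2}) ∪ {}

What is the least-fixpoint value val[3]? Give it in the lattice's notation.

Trace (7 dequeues):
  [1] u=0 | in {0,2} | out {0,1,2} | prev {} | push {}
  [2] u=1 | in {0,1,2} | out {2} | prev {} | push {0}
  [3] u=2 | in {2} | out {0,1,2} | prev {0,2} | push {1}
  [4] u=3 | in {0,1,2} | out {1} | prev {} | push {2}
  [5] u=0 | in {0,1,2} | out {0,1,2} | ==
  [6] u=1 | in {0,1,2} | out {2} | ==
  [7] u=2 | in {1,2} | out {0,1,2} | ==

Converged values:
  [0] {0,1,2}
  [1] {2}
  [2] {0,1,2}
  [3] {1}

{1}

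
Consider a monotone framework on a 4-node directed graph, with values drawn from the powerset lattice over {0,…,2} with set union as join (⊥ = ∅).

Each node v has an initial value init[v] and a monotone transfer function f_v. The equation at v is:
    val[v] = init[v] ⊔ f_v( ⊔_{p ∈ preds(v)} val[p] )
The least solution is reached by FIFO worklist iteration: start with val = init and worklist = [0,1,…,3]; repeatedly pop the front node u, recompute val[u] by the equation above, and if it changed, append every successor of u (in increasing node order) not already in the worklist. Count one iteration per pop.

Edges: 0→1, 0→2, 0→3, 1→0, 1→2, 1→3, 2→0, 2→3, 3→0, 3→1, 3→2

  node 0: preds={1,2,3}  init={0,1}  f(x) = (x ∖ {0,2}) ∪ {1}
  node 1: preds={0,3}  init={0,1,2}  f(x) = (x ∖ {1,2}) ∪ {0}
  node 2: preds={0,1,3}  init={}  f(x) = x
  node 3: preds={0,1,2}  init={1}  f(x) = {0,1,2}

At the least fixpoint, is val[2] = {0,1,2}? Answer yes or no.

Iteration log — 7 steps:
  step 1. node 0  ⊔preds={0,1,2}  new={0,1}  stable
  step 2. node 1  ⊔preds={0,1}  new={0,1,2}  stable
  step 3. node 2  ⊔preds={0,1,2}  new={0,1,2}  old={}  +wl: 0
  step 4. node 3  ⊔preds={0,1,2}  new={0,1,2}  old={1}  +wl: 1,2
  step 5. node 0  ⊔preds={0,1,2}  new={0,1}  stable
  step 6. node 1  ⊔preds={0,1,2}  new={0,1,2}  stable
  step 7. node 2  ⊔preds={0,1,2}  new={0,1,2}  stable

Least fixpoint reached:
  node 0: {0,1}
  node 1: {0,1,2}
  node 2: {0,1,2}
  node 3: {0,1,2}

yes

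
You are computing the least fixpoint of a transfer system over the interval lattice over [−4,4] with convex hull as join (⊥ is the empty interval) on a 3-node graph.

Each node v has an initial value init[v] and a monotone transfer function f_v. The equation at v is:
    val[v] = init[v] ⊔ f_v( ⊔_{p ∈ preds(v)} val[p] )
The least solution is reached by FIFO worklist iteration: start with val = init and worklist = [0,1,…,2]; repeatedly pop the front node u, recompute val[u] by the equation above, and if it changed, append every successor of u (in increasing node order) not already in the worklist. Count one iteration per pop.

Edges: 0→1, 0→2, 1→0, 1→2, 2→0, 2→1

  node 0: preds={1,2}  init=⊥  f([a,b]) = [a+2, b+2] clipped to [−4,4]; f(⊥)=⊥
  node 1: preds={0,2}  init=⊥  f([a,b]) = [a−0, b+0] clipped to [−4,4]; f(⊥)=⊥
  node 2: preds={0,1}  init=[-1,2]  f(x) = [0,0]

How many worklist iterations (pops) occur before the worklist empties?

4

Iteration log — 4 steps:
  step 1. node 0  ⊔preds=[-1,2]  new=[1,4]  old=⊥  +wl: 
  step 2. node 1  ⊔preds=[-1,4]  new=[-1,4]  old=⊥  +wl: 0
  step 3. node 2  ⊔preds=[-1,4]  new=[-1,2]  stable
  step 4. node 0  ⊔preds=[-1,4]  new=[1,4]  stable

Least fixpoint reached:
  node 0: [1,4]
  node 1: [-1,4]
  node 2: [-1,2]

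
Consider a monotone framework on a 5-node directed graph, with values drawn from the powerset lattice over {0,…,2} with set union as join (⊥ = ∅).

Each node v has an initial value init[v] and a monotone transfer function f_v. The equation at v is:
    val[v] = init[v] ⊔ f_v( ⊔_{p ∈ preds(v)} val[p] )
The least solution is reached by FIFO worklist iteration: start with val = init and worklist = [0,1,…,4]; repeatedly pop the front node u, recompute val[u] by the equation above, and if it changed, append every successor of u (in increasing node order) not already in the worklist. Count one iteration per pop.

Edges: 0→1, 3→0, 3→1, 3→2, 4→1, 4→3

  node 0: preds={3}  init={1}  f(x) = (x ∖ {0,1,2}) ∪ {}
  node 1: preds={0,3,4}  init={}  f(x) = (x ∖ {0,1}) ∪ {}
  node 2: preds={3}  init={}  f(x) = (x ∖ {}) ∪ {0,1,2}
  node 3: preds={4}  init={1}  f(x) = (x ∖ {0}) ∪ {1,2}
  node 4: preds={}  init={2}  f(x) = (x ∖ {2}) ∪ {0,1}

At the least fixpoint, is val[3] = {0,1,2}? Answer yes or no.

Iteration log — 9 steps:
  step 1. node 0  ⊔preds={1}  new={1}  stable
  step 2. node 1  ⊔preds={1,2}  new={2}  old={}  +wl: 
  step 3. node 2  ⊔preds={1}  new={0,1,2}  old={}  +wl: 
  step 4. node 3  ⊔preds={2}  new={1,2}  old={1}  +wl: 0,1,2
  step 5. node 4  ⊔preds={}  new={0,1,2}  old={2}  +wl: 3
  step 6. node 0  ⊔preds={1,2}  new={1}  stable
  step 7. node 1  ⊔preds={0,1,2}  new={2}  stable
  step 8. node 2  ⊔preds={1,2}  new={0,1,2}  stable
  step 9. node 3  ⊔preds={0,1,2}  new={1,2}  stable

Least fixpoint reached:
  node 0: {1}
  node 1: {2}
  node 2: {0,1,2}
  node 3: {1,2}
  node 4: {0,1,2}

no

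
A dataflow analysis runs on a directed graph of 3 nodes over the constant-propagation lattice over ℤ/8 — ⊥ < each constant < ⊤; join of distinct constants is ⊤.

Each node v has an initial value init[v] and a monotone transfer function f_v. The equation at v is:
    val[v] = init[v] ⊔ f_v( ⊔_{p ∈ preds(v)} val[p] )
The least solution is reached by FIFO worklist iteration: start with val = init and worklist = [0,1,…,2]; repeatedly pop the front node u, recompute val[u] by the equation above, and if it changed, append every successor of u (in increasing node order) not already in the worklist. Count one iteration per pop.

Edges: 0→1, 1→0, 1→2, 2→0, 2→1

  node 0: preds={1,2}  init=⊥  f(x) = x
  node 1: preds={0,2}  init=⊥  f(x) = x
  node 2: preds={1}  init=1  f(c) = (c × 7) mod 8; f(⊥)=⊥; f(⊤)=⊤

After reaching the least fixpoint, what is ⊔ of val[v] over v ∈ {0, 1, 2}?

Worklist (7 pops):
  #1 pop 0: in=1 → 1 (was ⊥); enqueue []
  #2 pop 1: in=1 → 1 (was ⊥); enqueue [0]
  #3 pop 2: in=1 → ⊤ (was 1); enqueue [1]
  #4 pop 0: in=⊤ → ⊤ (was 1); enqueue []
  #5 pop 1: in=⊤ → ⊤ (was 1); enqueue [0,2]
  #6 pop 0: in=⊤ → ⊤ (no change)
  #7 pop 2: in=⊤ → ⊤ (no change)

Fixpoint:
  val[0] = ⊤
  val[1] = ⊤
  val[2] = ⊤

⊤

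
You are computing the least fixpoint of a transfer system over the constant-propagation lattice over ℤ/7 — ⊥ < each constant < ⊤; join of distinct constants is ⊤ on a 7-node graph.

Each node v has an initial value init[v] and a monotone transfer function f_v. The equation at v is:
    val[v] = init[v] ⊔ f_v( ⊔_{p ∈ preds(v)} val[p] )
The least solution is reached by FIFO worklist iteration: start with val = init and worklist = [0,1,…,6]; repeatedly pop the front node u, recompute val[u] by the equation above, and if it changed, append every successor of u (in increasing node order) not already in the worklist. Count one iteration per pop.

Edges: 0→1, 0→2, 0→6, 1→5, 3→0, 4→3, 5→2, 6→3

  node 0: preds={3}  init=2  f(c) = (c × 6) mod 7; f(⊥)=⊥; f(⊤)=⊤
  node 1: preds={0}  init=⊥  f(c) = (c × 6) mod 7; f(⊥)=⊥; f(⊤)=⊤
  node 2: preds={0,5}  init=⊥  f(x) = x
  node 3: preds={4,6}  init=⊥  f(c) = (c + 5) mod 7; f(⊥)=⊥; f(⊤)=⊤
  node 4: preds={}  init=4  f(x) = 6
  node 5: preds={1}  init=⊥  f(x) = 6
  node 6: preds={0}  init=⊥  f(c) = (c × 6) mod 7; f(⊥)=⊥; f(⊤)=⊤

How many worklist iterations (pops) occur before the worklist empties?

Trace (15 dequeues):
  [1] u=0 | in ⊥ | out 2 | ==
  [2] u=1 | in 2 | out 5 | prev ⊥ | push {}
  [3] u=2 | in 2 | out 2 | prev ⊥ | push {}
  [4] u=3 | in 4 | out 2 | prev ⊥ | push {0}
  [5] u=4 | in ⊥ | out ⊤ | prev 4 | push {3}
  [6] u=5 | in 5 | out 6 | prev ⊥ | push {2}
  [7] u=6 | in 2 | out 5 | prev ⊥ | push {}
  [8] u=0 | in 2 | out ⊤ | prev 2 | push {1,6}
  [9] u=3 | in ⊤ | out ⊤ | prev 2 | push {0}
  [10] u=2 | in ⊤ | out ⊤ | prev 2 | push {}
  [11] u=1 | in ⊤ | out ⊤ | prev 5 | push {5}
  [12] u=6 | in ⊤ | out ⊤ | prev 5 | push {3}
  [13] u=0 | in ⊤ | out ⊤ | ==
  [14] u=5 | in ⊤ | out 6 | ==
  [15] u=3 | in ⊤ | out ⊤ | ==

Converged values:
  [0] ⊤
  [1] ⊤
  [2] ⊤
  [3] ⊤
  [4] ⊤
  [5] 6
  [6] ⊤

15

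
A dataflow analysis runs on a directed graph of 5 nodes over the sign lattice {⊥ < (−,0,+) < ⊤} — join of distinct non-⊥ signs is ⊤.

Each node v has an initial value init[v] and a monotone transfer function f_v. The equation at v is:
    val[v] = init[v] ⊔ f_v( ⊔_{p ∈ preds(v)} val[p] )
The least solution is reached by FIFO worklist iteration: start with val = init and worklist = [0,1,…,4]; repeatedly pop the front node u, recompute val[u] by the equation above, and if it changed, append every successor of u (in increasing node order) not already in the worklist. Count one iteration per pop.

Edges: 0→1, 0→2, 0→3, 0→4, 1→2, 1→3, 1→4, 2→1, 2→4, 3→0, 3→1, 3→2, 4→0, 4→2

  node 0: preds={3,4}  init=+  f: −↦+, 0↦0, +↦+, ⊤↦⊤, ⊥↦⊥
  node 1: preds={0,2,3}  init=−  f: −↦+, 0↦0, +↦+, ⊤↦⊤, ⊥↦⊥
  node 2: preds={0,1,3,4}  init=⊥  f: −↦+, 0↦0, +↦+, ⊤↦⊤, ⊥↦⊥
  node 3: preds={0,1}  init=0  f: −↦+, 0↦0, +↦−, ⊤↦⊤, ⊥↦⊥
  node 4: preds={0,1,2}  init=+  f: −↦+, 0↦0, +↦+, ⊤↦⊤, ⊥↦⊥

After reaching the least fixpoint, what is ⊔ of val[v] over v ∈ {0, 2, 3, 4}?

Iteration log — 8 steps:
  step 1. node 0  ⊔preds=⊤  new=⊤  old=+  +wl: 
  step 2. node 1  ⊔preds=⊤  new=⊤  old=−  +wl: 
  step 3. node 2  ⊔preds=⊤  new=⊤  old=⊥  +wl: 1
  step 4. node 3  ⊔preds=⊤  new=⊤  old=0  +wl: 0,2
  step 5. node 4  ⊔preds=⊤  new=⊤  old=+  +wl: 
  step 6. node 1  ⊔preds=⊤  new=⊤  stable
  step 7. node 0  ⊔preds=⊤  new=⊤  stable
  step 8. node 2  ⊔preds=⊤  new=⊤  stable

Least fixpoint reached:
  node 0: ⊤
  node 1: ⊤
  node 2: ⊤
  node 3: ⊤
  node 4: ⊤

⊤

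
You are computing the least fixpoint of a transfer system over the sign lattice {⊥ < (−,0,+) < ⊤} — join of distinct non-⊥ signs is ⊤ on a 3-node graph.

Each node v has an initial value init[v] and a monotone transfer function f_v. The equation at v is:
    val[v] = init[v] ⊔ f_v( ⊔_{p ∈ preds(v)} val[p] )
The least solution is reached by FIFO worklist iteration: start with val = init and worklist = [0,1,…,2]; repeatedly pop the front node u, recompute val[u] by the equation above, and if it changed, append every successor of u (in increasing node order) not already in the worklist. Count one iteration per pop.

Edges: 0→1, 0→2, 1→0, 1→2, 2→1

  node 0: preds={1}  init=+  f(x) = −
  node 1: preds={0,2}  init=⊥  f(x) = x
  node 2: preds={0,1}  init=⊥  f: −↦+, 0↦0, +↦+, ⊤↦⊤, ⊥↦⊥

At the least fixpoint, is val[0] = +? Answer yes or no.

no

Trace (5 dequeues):
  [1] u=0 | in ⊥ | out ⊤ | prev + | push {}
  [2] u=1 | in ⊤ | out ⊤ | prev ⊥ | push {0}
  [3] u=2 | in ⊤ | out ⊤ | prev ⊥ | push {1}
  [4] u=0 | in ⊤ | out ⊤ | ==
  [5] u=1 | in ⊤ | out ⊤ | ==

Converged values:
  [0] ⊤
  [1] ⊤
  [2] ⊤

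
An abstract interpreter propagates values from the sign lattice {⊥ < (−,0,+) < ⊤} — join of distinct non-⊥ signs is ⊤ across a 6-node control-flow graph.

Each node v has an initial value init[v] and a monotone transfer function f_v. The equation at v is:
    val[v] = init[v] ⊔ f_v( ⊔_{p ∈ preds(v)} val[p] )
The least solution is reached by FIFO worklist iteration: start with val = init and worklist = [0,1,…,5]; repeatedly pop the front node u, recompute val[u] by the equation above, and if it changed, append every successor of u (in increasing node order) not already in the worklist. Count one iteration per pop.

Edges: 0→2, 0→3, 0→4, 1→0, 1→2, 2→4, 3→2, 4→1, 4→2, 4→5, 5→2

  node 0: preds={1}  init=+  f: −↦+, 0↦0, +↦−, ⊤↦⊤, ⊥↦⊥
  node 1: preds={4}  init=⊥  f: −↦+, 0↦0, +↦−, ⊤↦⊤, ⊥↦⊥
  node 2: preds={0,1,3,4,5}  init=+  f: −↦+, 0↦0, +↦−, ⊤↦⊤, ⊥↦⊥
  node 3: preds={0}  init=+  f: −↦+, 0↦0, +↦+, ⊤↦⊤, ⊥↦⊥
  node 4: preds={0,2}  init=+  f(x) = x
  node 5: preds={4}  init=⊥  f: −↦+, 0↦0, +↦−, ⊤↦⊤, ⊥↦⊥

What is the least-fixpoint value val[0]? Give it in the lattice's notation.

Iteration log — 14 steps:
  step 1. node 0  ⊔preds=⊥  new=+  stable
  step 2. node 1  ⊔preds=+  new=−  old=⊥  +wl: 0
  step 3. node 2  ⊔preds=⊤  new=⊤  old=+  +wl: 
  step 4. node 3  ⊔preds=+  new=+  stable
  step 5. node 4  ⊔preds=⊤  new=⊤  old=+  +wl: 1,2
  step 6. node 5  ⊔preds=⊤  new=⊤  old=⊥  +wl: 
  step 7. node 0  ⊔preds=−  new=+  stable
  step 8. node 1  ⊔preds=⊤  new=⊤  old=−  +wl: 0
  step 9. node 2  ⊔preds=⊤  new=⊤  stable
  step 10. node 0  ⊔preds=⊤  new=⊤  old=+  +wl: 2,3,4
  step 11. node 2  ⊔preds=⊤  new=⊤  stable
  step 12. node 3  ⊔preds=⊤  new=⊤  old=+  +wl: 2
  step 13. node 4  ⊔preds=⊤  new=⊤  stable
  step 14. node 2  ⊔preds=⊤  new=⊤  stable

Least fixpoint reached:
  node 0: ⊤
  node 1: ⊤
  node 2: ⊤
  node 3: ⊤
  node 4: ⊤
  node 5: ⊤

⊤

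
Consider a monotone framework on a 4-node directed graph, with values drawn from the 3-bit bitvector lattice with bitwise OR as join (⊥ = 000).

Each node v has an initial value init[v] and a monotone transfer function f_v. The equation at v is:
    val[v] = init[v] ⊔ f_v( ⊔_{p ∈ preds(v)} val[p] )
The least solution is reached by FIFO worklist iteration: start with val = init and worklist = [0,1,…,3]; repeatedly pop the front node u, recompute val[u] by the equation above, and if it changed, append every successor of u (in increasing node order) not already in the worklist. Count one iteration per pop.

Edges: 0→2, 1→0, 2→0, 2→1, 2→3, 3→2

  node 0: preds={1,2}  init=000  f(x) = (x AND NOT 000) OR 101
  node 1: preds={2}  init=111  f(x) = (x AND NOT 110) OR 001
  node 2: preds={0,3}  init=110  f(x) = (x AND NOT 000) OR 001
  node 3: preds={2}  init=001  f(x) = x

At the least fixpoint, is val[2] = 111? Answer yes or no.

Worklist (7 pops):
  #1 pop 0: in=111 → 111 (was 000); enqueue []
  #2 pop 1: in=110 → 111 (no change)
  #3 pop 2: in=111 → 111 (was 110); enqueue [0,1]
  #4 pop 3: in=111 → 111 (was 001); enqueue [2]
  #5 pop 0: in=111 → 111 (no change)
  #6 pop 1: in=111 → 111 (no change)
  #7 pop 2: in=111 → 111 (no change)

Fixpoint:
  val[0] = 111
  val[1] = 111
  val[2] = 111
  val[3] = 111

yes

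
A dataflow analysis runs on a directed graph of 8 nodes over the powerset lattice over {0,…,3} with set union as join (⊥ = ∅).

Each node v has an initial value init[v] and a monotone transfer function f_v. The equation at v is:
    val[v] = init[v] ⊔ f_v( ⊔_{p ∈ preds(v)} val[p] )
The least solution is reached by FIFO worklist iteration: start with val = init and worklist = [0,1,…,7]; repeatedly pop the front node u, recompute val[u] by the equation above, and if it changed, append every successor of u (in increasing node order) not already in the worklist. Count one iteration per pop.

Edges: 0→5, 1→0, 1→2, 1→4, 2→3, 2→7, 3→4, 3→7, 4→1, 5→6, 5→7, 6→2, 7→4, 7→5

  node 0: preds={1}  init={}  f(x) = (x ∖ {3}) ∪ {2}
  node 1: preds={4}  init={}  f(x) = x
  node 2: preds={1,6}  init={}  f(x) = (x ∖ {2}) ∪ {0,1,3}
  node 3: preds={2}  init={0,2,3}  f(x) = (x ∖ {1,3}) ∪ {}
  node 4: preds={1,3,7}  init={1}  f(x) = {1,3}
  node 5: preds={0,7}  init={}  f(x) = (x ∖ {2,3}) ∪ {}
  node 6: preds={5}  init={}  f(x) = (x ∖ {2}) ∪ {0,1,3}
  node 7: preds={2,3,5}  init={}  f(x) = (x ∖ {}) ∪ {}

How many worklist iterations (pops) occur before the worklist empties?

16

Worklist (16 pops):
  #1 pop 0: in={} → {2} (was {}); enqueue []
  #2 pop 1: in={1} → {1} (was {}); enqueue [0]
  #3 pop 2: in={1} → {0,1,3} (was {}); enqueue []
  #4 pop 3: in={0,1,3} → {0,2,3} (no change)
  #5 pop 4: in={0,1,2,3} → {1,3} (was {1}); enqueue [1]
  #6 pop 5: in={2} → {} (no change)
  #7 pop 6: in={} → {0,1,3} (was {}); enqueue [2]
  #8 pop 7: in={0,1,2,3} → {0,1,2,3} (was {}); enqueue [4,5]
  #9 pop 0: in={1} → {1,2} (was {2}); enqueue []
  #10 pop 1: in={1,3} → {1,3} (was {1}); enqueue [0]
  #11 pop 2: in={0,1,3} → {0,1,3} (no change)
  #12 pop 4: in={0,1,2,3} → {1,3} (no change)
  #13 pop 5: in={0,1,2,3} → {0,1} (was {}); enqueue [6,7]
  #14 pop 0: in={1,3} → {1,2} (no change)
  #15 pop 6: in={0,1} → {0,1,3} (no change)
  #16 pop 7: in={0,1,2,3} → {0,1,2,3} (no change)

Fixpoint:
  val[0] = {1,2}
  val[1] = {1,3}
  val[2] = {0,1,3}
  val[3] = {0,2,3}
  val[4] = {1,3}
  val[5] = {0,1}
  val[6] = {0,1,3}
  val[7] = {0,1,2,3}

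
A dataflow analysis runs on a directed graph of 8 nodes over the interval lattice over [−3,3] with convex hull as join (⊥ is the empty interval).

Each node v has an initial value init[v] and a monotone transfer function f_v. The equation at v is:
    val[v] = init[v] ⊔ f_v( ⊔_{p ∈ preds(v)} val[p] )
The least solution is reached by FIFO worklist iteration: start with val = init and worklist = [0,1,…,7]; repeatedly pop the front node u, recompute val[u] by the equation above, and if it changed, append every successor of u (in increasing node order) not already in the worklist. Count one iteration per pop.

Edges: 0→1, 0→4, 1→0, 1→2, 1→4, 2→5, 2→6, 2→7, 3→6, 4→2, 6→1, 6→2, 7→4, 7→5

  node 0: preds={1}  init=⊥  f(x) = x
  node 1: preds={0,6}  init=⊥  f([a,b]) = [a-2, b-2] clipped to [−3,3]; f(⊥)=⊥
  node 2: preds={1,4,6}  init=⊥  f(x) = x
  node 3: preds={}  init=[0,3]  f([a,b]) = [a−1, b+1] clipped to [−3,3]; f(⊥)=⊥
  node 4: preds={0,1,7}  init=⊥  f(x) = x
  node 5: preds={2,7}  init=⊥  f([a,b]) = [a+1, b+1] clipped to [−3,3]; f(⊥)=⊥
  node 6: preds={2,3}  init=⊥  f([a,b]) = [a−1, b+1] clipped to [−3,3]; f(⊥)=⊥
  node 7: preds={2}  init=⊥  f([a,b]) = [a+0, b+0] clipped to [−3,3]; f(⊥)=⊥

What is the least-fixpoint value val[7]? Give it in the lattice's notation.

[-3,3]

Trace (20 dequeues):
  [1] u=0 | in ⊥ | out ⊥ | ==
  [2] u=1 | in ⊥ | out ⊥ | ==
  [3] u=2 | in ⊥ | out ⊥ | ==
  [4] u=3 | in ⊥ | out [0,3] | ==
  [5] u=4 | in ⊥ | out ⊥ | ==
  [6] u=5 | in ⊥ | out ⊥ | ==
  [7] u=6 | in [0,3] | out [-1,3] | prev ⊥ | push {1,2}
  [8] u=7 | in ⊥ | out ⊥ | ==
  [9] u=1 | in [-1,3] | out [-3,1] | prev ⊥ | push {0,4}
  [10] u=2 | in [-3,3] | out [-3,3] | prev ⊥ | push {5,6,7}
  [11] u=0 | in [-3,1] | out [-3,1] | prev ⊥ | push {1}
  [12] u=4 | in [-3,1] | out [-3,1] | prev ⊥ | push {2}
  [13] u=5 | in [-3,3] | out [-2,3] | prev ⊥ | push {}
  [14] u=6 | in [-3,3] | out [-3,3] | prev [-1,3] | push {}
  [15] u=7 | in [-3,3] | out [-3,3] | prev ⊥ | push {4,5}
  [16] u=1 | in [-3,3] | out [-3,1] | ==
  [17] u=2 | in [-3,3] | out [-3,3] | ==
  [18] u=4 | in [-3,3] | out [-3,3] | prev [-3,1] | push {2}
  [19] u=5 | in [-3,3] | out [-2,3] | ==
  [20] u=2 | in [-3,3] | out [-3,3] | ==

Converged values:
  [0] [-3,1]
  [1] [-3,1]
  [2] [-3,3]
  [3] [0,3]
  [4] [-3,3]
  [5] [-2,3]
  [6] [-3,3]
  [7] [-3,3]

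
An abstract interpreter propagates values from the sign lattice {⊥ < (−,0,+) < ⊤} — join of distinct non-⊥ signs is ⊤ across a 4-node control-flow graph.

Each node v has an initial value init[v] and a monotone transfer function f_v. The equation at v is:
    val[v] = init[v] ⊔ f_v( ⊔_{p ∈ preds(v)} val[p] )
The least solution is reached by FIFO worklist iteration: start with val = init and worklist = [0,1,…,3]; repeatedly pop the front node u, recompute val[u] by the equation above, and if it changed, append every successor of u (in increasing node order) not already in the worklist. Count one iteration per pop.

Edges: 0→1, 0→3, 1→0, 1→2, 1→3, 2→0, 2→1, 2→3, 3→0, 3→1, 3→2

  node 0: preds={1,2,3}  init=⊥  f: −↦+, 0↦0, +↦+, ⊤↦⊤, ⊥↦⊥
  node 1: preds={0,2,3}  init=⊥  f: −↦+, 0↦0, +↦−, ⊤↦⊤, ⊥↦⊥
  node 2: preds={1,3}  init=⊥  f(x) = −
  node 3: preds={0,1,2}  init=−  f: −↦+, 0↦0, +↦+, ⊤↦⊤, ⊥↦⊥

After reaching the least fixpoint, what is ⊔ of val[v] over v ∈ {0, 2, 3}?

⊤

Trace (8 dequeues):
  [1] u=0 | in − | out + | prev ⊥ | push {}
  [2] u=1 | in ⊤ | out ⊤ | prev ⊥ | push {0}
  [3] u=2 | in ⊤ | out − | prev ⊥ | push {1}
  [4] u=3 | in ⊤ | out ⊤ | prev − | push {2}
  [5] u=0 | in ⊤ | out ⊤ | prev + | push {3}
  [6] u=1 | in ⊤ | out ⊤ | ==
  [7] u=2 | in ⊤ | out − | ==
  [8] u=3 | in ⊤ | out ⊤ | ==

Converged values:
  [0] ⊤
  [1] ⊤
  [2] −
  [3] ⊤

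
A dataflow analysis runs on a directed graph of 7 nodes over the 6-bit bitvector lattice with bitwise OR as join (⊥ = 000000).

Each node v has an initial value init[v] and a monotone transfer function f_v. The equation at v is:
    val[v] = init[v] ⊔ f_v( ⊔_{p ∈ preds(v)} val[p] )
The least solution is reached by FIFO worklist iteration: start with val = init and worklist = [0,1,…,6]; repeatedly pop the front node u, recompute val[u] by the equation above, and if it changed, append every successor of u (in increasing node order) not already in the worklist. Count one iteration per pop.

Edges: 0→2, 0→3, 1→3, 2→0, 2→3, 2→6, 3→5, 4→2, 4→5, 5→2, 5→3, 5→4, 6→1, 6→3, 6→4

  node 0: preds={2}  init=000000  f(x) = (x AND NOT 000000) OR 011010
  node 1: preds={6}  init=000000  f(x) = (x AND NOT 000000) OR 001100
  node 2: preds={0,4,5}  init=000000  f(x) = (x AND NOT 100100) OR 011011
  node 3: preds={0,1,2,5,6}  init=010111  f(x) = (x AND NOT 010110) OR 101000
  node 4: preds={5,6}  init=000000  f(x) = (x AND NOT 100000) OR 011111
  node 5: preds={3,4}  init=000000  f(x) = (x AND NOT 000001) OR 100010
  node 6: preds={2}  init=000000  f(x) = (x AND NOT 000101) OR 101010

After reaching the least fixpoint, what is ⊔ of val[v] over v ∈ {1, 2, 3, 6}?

Worklist (13 pops):
  #1 pop 0: in=000000 → 011010 (was 000000); enqueue []
  #2 pop 1: in=000000 → 001100 (was 000000); enqueue []
  #3 pop 2: in=011010 → 011011 (was 000000); enqueue [0]
  #4 pop 3: in=011111 → 111111 (was 010111); enqueue []
  #5 pop 4: in=000000 → 011111 (was 000000); enqueue [2]
  #6 pop 5: in=111111 → 111110 (was 000000); enqueue [3,4]
  #7 pop 6: in=011011 → 111010 (was 000000); enqueue [1]
  #8 pop 0: in=011011 → 011011 (was 011010); enqueue []
  #9 pop 2: in=111111 → 011011 (no change)
  #10 pop 3: in=111111 → 111111 (no change)
  #11 pop 4: in=111110 → 011111 (no change)
  #12 pop 1: in=111010 → 111110 (was 001100); enqueue [3]
  #13 pop 3: in=111111 → 111111 (no change)

Fixpoint:
  val[0] = 011011
  val[1] = 111110
  val[2] = 011011
  val[3] = 111111
  val[4] = 011111
  val[5] = 111110
  val[6] = 111010

111111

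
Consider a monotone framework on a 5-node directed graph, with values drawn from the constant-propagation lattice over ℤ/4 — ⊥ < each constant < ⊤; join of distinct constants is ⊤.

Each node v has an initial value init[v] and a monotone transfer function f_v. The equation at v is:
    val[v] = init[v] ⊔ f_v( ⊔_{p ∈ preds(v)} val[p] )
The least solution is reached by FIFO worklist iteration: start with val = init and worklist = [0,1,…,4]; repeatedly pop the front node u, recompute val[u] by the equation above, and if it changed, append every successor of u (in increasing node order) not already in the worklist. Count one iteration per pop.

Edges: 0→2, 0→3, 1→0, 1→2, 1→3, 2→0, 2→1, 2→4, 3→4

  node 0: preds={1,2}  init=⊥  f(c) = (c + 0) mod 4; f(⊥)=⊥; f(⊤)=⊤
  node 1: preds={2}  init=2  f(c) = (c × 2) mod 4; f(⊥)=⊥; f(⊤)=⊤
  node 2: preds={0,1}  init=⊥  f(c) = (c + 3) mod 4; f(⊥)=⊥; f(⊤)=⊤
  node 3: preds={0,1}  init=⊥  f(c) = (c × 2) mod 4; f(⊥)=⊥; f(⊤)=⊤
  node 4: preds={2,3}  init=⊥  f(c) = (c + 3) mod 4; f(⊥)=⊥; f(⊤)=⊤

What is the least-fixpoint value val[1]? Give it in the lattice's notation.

Iteration log — 15 steps:
  step 1. node 0  ⊔preds=2  new=2  old=⊥  +wl: 
  step 2. node 1  ⊔preds=⊥  new=2  stable
  step 3. node 2  ⊔preds=2  new=1  old=⊥  +wl: 0,1
  step 4. node 3  ⊔preds=2  new=0  old=⊥  +wl: 
  step 5. node 4  ⊔preds=⊤  new=⊤  old=⊥  +wl: 
  step 6. node 0  ⊔preds=⊤  new=⊤  old=2  +wl: 2,3
  step 7. node 1  ⊔preds=1  new=2  stable
  step 8. node 2  ⊔preds=⊤  new=⊤  old=1  +wl: 0,1,4
  step 9. node 3  ⊔preds=⊤  new=⊤  old=0  +wl: 
  step 10. node 0  ⊔preds=⊤  new=⊤  stable
  step 11. node 1  ⊔preds=⊤  new=⊤  old=2  +wl: 0,2,3
  step 12. node 4  ⊔preds=⊤  new=⊤  stable
  step 13. node 0  ⊔preds=⊤  new=⊤  stable
  step 14. node 2  ⊔preds=⊤  new=⊤  stable
  step 15. node 3  ⊔preds=⊤  new=⊤  stable

Least fixpoint reached:
  node 0: ⊤
  node 1: ⊤
  node 2: ⊤
  node 3: ⊤
  node 4: ⊤

⊤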